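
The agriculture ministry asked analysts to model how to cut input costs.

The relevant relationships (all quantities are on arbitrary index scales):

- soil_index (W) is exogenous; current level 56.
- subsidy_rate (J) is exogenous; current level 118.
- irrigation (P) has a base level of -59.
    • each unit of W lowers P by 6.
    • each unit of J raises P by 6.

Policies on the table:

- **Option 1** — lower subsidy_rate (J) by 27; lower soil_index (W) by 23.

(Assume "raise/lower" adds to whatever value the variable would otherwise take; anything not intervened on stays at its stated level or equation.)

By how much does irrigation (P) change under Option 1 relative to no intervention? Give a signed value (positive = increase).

Baseline:
  W = 56
  J = 118
  P = -59 − 6·56 + 6·118 = 313
Option 1 (J − 27, W − 23):
  W = 56 − 23 = 33
  J = 118 − 27 = 91
  P = -59 − 6·33 + 6·91 = 289
Change in P: 289 − 313 = -24

-24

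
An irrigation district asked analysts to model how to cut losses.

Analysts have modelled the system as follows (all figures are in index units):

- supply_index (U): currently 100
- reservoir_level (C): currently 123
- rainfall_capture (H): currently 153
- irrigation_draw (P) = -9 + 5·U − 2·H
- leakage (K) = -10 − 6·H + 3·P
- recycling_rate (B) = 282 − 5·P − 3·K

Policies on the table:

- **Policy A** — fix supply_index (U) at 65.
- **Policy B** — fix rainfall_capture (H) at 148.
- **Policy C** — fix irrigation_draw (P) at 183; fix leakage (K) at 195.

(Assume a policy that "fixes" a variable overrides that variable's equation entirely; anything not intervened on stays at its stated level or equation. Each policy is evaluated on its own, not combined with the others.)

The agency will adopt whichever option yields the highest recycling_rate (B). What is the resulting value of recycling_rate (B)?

2926

Policy A (U := 65):
  U = 65
  H = 153
  P = -9 + 5·65 − 2·153 = 10
  K = -10 − 6·153 + 3·10 = -898
  B = 282 − 5·10 − 3·(-898) = 2926
Policy B (H := 148):
  U = 100
  H = 148
  P = -9 + 5·100 − 2·148 = 195
  K = -10 − 6·148 + 3·195 = -313
  B = 282 − 5·195 − 3·(-313) = 246
Policy C (P := 183, K := 195):
  U = 100
  H = 153
  P = 183
  K = 195
  B = 282 − 5·183 − 3·195 = -1218
Comparing — Policy A: B=2926, Policy B: B=246, Policy C: B=-1218. Highest is 2926 (Policy A).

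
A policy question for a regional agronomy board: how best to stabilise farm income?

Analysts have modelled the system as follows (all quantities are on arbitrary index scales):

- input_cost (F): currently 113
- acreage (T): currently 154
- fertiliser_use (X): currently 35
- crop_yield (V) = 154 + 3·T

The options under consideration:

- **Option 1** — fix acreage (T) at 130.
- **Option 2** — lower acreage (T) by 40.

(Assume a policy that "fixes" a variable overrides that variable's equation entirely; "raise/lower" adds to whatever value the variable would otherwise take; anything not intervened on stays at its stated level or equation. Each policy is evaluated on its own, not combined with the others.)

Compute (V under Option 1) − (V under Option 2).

Option 1 (T := 130):
  T = 130
  V = 154 + 3·130 = 544
Option 2 (T − 40):
  T = 154 − 40 = 114
  V = 154 + 3·114 = 496
V: 544 − 496 = 48

48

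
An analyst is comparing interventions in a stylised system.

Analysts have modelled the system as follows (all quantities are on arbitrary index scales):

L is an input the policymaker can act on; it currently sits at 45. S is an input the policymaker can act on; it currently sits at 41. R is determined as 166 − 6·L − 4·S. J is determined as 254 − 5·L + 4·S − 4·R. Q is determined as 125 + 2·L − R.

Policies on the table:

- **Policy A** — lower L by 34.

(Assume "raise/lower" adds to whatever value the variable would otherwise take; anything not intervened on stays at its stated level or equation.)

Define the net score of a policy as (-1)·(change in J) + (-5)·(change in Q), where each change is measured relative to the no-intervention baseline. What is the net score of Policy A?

Baseline:
  L = 45
  S = 41
  R = 166 − 6·45 − 4·41 = -268
  J = 254 − 5·45 + 4·41 − 4·(-268) = 1265
  Q = 125 + 2·45 − (-268) = 483
Policy A (L − 34):
  L = 45 − 34 = 11
  S = 41
  R = 166 − 6·11 − 4·41 = -64
  J = 254 − 5·11 + 4·41 − 4·(-64) = 619
  Q = 125 + 2·11 − (-64) = 211
ΔJ = 619 − 1265 = -646; ΔQ = 211 − 483 = -272
Score = (-1)·(-646) + (-5)·(-272) = 2006

2006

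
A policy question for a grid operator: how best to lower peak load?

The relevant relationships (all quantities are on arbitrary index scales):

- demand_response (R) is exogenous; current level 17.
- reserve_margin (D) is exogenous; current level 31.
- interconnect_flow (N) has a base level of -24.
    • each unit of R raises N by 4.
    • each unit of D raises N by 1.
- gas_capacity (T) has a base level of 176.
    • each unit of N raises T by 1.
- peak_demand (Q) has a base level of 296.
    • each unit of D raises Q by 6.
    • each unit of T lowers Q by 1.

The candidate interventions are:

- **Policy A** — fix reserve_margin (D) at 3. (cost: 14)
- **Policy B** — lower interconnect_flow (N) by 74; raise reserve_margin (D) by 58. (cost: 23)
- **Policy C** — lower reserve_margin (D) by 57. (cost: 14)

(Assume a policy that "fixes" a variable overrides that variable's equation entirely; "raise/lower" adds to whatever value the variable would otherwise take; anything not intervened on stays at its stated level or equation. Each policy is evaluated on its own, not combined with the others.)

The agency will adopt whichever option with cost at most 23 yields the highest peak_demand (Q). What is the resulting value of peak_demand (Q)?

Policy A (D := 3):
  R = 17
  D = 3
  N = -24 + 4·17 + 3 = 47
  T = 176 + 47 = 223
  Q = 296 + 6·3 − 223 = 91
Policy B (N − 74, D + 58):
  R = 17
  D = 31 + 58 = 89
  N = -24 + 4·17 + 89 (−74 from intervention) = 59
  T = 176 + 59 = 235
  Q = 296 + 6·89 − 235 = 595
Policy C (D − 57):
  R = 17
  D = 31 − 57 = -26
  N = -24 + 4·17 + (-26) = 18
  T = 176 + 18 = 194
  Q = 296 + 6·(-26) − 194 = -54
Comparing — Policy A: Q=91, Policy B: Q=595, Policy C: Q=-54. Highest is 595 (Policy B).

595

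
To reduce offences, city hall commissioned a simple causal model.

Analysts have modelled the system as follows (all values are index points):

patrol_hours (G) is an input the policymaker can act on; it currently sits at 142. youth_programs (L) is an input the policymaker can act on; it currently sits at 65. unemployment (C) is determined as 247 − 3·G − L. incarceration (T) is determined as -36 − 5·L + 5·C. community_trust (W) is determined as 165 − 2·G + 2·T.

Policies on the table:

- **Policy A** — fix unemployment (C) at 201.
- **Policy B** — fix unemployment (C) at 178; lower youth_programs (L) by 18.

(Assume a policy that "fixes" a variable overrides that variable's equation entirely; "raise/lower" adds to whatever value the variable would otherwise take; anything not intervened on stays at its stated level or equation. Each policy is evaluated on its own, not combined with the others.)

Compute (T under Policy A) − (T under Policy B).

25

Policy A (C := 201):
  G = 142
  L = 65
  C = 201
  T = -36 − 5·65 + 5·201 = 644
Policy B (C := 178, L − 18):
  G = 142
  L = 65 − 18 = 47
  C = 178
  T = -36 − 5·47 + 5·178 = 619
T: 644 − 619 = 25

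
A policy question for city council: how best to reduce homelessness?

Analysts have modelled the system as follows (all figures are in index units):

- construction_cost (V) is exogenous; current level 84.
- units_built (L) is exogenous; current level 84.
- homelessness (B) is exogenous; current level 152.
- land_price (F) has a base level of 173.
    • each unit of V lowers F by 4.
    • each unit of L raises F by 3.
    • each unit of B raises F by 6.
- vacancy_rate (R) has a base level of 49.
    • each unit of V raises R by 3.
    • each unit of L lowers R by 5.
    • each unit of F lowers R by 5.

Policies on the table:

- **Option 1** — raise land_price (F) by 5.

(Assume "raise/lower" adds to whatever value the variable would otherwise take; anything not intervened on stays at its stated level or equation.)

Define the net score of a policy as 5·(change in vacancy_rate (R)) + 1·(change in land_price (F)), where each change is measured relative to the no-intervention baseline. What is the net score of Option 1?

Baseline:
  V = 84
  L = 84
  B = 152
  F = 173 − 4·84 + 3·84 + 6·152 = 1001
  R = 49 + 3·84 − 5·84 − 5·1001 = -5124
Option 1 (F + 5):
  V = 84
  L = 84
  B = 152
  F = 173 − 4·84 + 3·84 + 6·152 (+5 from intervention) = 1006
  R = 49 + 3·84 − 5·84 − 5·1006 = -5149
ΔR = -5149 − (-5124) = -25; ΔF = 1006 − 1001 = 5
Score = 5·(-25) + 1·5 = -120

-120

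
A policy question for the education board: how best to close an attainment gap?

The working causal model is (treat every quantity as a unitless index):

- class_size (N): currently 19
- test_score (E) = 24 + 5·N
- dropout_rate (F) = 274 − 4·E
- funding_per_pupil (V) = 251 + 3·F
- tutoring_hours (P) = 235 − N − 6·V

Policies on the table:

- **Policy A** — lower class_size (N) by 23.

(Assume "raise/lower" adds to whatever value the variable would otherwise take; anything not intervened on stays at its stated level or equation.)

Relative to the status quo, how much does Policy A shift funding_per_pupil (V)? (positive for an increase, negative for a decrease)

Baseline:
  N = 19
  E = 24 + 5·19 = 119
  F = 274 − 4·119 = -202
  V = 251 + 3·(-202) = -355
Policy A (N − 23):
  N = 19 − 23 = -4
  E = 24 + 5·(-4) = 4
  F = 274 − 4·4 = 258
  V = 251 + 3·258 = 1025
Change in V: 1025 − (-355) = 1380

1380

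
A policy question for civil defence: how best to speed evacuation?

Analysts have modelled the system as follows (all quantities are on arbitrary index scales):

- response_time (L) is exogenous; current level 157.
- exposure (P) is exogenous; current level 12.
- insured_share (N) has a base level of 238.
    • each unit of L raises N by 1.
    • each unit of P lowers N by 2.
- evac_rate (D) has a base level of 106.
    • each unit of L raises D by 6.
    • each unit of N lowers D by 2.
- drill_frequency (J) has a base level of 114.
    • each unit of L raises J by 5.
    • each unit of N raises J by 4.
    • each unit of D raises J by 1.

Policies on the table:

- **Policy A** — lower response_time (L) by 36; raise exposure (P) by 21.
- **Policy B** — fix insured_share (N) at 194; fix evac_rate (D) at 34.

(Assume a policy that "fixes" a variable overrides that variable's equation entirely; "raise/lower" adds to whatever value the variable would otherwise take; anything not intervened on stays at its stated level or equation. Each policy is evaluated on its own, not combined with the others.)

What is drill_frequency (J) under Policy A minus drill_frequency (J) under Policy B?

Policy A (L − 36, P + 21):
  L = 157 − 36 = 121
  P = 12 + 21 = 33
  N = 238 + 121 − 2·33 = 293
  D = 106 + 6·121 − 2·293 = 246
  J = 114 + 5·121 + 4·293 + 246 = 2137
Policy B (N := 194, D := 34):
  L = 157
  P = 12
  N = 194
  D = 34
  J = 114 + 5·157 + 4·194 + 34 = 1709
J: 2137 − 1709 = 428

428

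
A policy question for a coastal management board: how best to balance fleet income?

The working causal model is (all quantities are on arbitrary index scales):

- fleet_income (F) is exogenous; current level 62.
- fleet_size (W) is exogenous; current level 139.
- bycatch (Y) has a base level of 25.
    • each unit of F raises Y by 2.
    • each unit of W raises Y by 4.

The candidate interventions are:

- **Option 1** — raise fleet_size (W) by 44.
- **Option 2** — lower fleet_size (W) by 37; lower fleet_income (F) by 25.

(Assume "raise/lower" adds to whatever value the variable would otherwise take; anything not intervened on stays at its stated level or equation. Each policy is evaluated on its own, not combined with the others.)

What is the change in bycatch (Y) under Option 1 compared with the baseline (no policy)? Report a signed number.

Baseline:
  F = 62
  W = 139
  Y = 25 + 2·62 + 4·139 = 705
Option 1 (W + 44):
  F = 62
  W = 139 + 44 = 183
  Y = 25 + 2·62 + 4·183 = 881
Change in Y: 881 − 705 = 176

176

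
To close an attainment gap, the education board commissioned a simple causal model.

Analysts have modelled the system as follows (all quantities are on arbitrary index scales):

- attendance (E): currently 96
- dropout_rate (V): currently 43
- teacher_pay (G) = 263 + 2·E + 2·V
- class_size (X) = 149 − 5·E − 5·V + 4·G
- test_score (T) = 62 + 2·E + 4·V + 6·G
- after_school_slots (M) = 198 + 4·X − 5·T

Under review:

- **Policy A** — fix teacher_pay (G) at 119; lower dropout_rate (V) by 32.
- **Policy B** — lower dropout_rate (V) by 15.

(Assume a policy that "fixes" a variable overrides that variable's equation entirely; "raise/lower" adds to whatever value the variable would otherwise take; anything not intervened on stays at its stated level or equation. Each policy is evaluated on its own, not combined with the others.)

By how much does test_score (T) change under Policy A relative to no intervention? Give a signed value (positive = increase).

Baseline:
  E = 96
  V = 43
  G = 263 + 2·96 + 2·43 = 541
  T = 62 + 2·96 + 4·43 + 6·541 = 3672
Policy A (G := 119, V − 32):
  E = 96
  V = 43 − 32 = 11
  G = 119
  T = 62 + 2·96 + 4·11 + 6·119 = 1012
Change in T: 1012 − 3672 = -2660

-2660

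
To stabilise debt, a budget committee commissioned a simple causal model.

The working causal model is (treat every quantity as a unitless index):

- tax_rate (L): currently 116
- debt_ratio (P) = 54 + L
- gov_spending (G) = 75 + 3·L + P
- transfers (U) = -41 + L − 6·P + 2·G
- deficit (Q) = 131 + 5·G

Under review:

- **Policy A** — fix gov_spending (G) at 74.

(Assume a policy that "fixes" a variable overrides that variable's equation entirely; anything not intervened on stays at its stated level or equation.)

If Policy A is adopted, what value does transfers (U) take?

-797

Policy A (G := 74):
  L = 116
  P = 54 + 116 = 170
  G = 74
  U = -41 + 116 − 6·170 + 2·74 = -797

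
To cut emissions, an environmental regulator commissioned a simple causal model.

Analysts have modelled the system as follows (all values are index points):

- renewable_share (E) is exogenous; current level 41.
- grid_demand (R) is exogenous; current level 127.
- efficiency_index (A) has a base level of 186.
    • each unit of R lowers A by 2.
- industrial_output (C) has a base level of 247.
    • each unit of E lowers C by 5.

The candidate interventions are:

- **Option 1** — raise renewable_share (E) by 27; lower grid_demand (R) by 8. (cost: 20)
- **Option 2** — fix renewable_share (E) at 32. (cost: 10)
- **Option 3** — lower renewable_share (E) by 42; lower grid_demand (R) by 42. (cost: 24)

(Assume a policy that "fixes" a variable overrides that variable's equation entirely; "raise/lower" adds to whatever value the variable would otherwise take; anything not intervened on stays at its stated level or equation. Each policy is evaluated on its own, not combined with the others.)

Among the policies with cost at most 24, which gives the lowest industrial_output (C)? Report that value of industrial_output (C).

Option 1 (E + 27, R − 8):
  E = 41 + 27 = 68
  C = 247 − 5·68 = -93
Option 2 (E := 32):
  E = 32
  C = 247 − 5·32 = 87
Option 3 (E − 42, R − 42):
  E = 41 − 42 = -1
  C = 247 − 5·(-1) = 252
Comparing — Option 1: C=-93, Option 2: C=87, Option 3: C=252. Lowest is -93 (Option 1).

-93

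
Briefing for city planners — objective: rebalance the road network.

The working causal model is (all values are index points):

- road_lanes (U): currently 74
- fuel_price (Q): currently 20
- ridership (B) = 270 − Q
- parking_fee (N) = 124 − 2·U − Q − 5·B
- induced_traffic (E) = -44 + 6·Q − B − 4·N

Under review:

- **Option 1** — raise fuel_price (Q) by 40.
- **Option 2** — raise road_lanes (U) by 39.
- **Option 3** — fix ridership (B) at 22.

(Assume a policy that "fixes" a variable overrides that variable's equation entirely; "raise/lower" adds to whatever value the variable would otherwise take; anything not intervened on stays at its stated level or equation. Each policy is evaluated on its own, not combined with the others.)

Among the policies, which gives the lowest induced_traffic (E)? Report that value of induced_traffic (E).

670

Option 1 (Q + 40):
  U = 74
  Q = 20 + 40 = 60
  B = 270 − 60 = 210
  N = 124 − 2·74 − 60 − 5·210 = -1134
  E = -44 + 6·60 − 210 − 4·(-1134) = 4642
Option 2 (U + 39):
  U = 74 + 39 = 113
  Q = 20
  B = 270 − 20 = 250
  N = 124 − 2·113 − 20 − 5·250 = -1372
  E = -44 + 6·20 − 250 − 4·(-1372) = 5314
Option 3 (B := 22):
  U = 74
  Q = 20
  B = 22
  N = 124 − 2·74 − 20 − 5·22 = -154
  E = -44 + 6·20 − 22 − 4·(-154) = 670
Comparing — Option 1: E=4642, Option 2: E=5314, Option 3: E=670. Lowest is 670 (Option 3).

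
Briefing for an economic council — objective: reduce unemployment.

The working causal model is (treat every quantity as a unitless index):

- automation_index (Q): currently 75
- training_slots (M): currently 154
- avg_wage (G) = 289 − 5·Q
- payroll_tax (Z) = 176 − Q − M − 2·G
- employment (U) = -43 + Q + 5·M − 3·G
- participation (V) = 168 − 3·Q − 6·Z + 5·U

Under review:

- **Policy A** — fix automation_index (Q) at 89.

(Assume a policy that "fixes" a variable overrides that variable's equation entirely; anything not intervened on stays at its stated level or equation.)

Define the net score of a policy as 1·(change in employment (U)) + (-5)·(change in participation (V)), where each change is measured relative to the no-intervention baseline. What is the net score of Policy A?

-1386

Baseline:
  Q = 75
  M = 154
  G = 289 − 5·75 = -86
  Z = 176 − 75 − 154 − 2·(-86) = 119
  U = -43 + 75 + 5·154 − 3·(-86) = 1060
  V = 168 − 3·75 − 6·119 + 5·1060 = 4529
Policy A (Q := 89):
  Q = 89
  M = 154
  G = 289 − 5·89 = -156
  Z = 176 − 89 − 154 − 2·(-156) = 245
  U = -43 + 89 + 5·154 − 3·(-156) = 1284
  V = 168 − 3·89 − 6·245 + 5·1284 = 4851
ΔU = 1284 − 1060 = 224; ΔV = 4851 − 4529 = 322
Score = 1·224 + (-5)·322 = -1386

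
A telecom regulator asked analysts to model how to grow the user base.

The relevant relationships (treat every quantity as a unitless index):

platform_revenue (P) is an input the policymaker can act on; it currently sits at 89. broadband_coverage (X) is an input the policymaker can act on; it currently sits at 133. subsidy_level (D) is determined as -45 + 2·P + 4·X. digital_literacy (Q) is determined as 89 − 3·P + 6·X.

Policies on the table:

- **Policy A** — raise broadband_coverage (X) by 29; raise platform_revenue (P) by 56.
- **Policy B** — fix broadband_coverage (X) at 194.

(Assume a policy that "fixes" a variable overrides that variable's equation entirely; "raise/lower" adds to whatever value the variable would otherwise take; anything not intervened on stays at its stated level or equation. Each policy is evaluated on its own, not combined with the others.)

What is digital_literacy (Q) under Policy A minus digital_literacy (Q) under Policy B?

-360

Policy A (X + 29, P + 56):
  P = 89 + 56 = 145
  X = 133 + 29 = 162
  Q = 89 − 3·145 + 6·162 = 626
Policy B (X := 194):
  P = 89
  X = 194
  Q = 89 − 3·89 + 6·194 = 986
Q: 626 − 986 = -360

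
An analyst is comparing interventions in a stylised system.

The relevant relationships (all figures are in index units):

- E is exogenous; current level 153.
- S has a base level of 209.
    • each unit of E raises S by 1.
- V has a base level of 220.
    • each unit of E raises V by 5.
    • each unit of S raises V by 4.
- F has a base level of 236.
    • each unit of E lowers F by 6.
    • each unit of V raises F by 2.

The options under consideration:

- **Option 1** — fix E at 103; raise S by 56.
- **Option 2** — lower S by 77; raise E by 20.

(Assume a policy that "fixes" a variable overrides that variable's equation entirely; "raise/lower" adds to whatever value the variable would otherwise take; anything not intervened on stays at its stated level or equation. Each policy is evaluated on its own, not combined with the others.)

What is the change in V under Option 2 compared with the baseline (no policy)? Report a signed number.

Baseline:
  E = 153
  S = 209 + 153 = 362
  V = 220 + 5·153 + 4·362 = 2433
Option 2 (S − 77, E + 20):
  E = 153 + 20 = 173
  S = 209 + 173 (−77 from intervention) = 305
  V = 220 + 5·173 + 4·305 = 2305
Change in V: 2305 − 2433 = -128

-128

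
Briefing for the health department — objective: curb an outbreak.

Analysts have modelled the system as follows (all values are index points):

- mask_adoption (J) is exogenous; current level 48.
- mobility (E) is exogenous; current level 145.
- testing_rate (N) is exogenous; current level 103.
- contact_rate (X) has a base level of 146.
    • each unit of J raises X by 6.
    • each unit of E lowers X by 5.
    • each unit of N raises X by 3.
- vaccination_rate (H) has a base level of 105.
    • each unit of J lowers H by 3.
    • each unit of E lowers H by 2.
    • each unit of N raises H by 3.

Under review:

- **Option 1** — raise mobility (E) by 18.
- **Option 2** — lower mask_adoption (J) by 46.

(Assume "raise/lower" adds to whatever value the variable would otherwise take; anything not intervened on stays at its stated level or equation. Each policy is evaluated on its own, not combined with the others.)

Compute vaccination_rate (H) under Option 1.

Option 1 (E + 18):
  J = 48
  E = 145 + 18 = 163
  N = 103
  H = 105 − 3·48 − 2·163 + 3·103 = -56

-56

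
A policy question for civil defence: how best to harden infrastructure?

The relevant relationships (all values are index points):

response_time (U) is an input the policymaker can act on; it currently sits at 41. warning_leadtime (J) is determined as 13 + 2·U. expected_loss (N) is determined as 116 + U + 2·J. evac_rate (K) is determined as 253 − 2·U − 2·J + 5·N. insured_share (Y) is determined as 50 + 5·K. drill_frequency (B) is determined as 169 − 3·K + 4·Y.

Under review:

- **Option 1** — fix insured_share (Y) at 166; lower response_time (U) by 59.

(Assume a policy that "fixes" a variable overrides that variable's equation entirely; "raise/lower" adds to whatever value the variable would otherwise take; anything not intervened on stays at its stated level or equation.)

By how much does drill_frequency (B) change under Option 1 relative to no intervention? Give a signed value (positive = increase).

Baseline:
  U = 41
  J = 13 + 2·41 = 95
  N = 116 + 41 + 2·95 = 347
  K = 253 − 2·41 − 2·95 + 5·347 = 1716
  Y = 50 + 5·1716 = 8630
  B = 169 − 3·1716 + 4·8630 = 29541
Option 1 (Y := 166, U − 59):
  U = 41 − 59 = -18
  J = 13 + 2·(-18) = -23
  N = 116 + (-18) + 2·(-23) = 52
  K = 253 − 2·(-18) − 2·(-23) + 5·52 = 595
  Y = 166
  B = 169 − 3·595 + 4·166 = -952
Change in B: -952 − 29541 = -30493

-30493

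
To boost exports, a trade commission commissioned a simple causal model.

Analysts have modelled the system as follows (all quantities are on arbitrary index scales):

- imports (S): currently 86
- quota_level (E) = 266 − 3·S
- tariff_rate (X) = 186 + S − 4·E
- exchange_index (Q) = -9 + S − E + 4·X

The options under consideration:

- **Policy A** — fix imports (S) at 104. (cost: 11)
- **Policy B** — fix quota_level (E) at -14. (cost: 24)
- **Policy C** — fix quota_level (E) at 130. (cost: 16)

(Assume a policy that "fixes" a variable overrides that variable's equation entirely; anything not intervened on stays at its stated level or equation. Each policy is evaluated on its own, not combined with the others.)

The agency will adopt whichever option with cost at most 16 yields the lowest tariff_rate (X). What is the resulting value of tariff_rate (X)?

-248

Policy A (S := 104):
  S = 104
  E = 266 − 3·104 = -46
  X = 186 + 104 − 4·(-46) = 474
Policy C (E := 130):
  S = 86
  E = 130
  X = 186 + 86 − 4·130 = -248
Comparing — Policy A: X=474, Policy C: X=-248. Lowest is -248 (Policy C).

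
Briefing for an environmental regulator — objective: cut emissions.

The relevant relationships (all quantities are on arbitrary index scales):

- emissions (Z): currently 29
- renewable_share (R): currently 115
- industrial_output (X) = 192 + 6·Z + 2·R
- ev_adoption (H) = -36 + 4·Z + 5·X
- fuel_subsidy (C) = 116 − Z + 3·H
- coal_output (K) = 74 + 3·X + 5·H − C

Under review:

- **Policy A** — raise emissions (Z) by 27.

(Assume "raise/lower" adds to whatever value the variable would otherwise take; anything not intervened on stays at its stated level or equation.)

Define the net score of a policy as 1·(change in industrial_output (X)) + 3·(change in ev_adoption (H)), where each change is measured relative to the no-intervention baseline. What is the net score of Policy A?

2916

Baseline:
  Z = 29
  R = 115
  X = 192 + 6·29 + 2·115 = 596
  H = -36 + 4·29 + 5·596 = 3060
Policy A (Z + 27):
  Z = 29 + 27 = 56
  R = 115
  X = 192 + 6·56 + 2·115 = 758
  H = -36 + 4·56 + 5·758 = 3978
ΔX = 758 − 596 = 162; ΔH = 3978 − 3060 = 918
Score = 1·162 + 3·918 = 2916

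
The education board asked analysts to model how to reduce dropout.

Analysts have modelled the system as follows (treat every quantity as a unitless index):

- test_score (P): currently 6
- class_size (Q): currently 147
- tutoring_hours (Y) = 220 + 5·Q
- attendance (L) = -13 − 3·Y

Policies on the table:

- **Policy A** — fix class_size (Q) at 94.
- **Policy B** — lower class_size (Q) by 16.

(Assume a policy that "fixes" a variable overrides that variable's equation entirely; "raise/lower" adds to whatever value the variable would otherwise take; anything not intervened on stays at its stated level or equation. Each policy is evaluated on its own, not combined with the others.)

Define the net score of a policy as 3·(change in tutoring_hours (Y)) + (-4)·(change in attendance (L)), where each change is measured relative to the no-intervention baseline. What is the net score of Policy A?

-3975

Baseline:
  Q = 147
  Y = 220 + 5·147 = 955
  L = -13 − 3·955 = -2878
Policy A (Q := 94):
  Q = 94
  Y = 220 + 5·94 = 690
  L = -13 − 3·690 = -2083
ΔY = 690 − 955 = -265; ΔL = -2083 − (-2878) = 795
Score = 3·(-265) + (-4)·795 = -3975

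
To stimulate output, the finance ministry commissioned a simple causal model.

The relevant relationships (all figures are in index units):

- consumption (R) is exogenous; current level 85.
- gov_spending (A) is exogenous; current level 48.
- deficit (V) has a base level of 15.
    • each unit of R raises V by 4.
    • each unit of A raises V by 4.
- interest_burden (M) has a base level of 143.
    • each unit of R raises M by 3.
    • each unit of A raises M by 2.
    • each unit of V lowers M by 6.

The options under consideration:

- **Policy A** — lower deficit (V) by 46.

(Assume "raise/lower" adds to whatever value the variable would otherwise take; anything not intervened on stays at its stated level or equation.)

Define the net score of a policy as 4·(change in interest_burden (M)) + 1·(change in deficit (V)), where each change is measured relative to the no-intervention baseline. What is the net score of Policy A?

Baseline:
  R = 85
  A = 48
  V = 15 + 4·85 + 4·48 = 547
  M = 143 + 3·85 + 2·48 − 6·547 = -2788
Policy A (V − 46):
  R = 85
  A = 48
  V = 15 + 4·85 + 4·48 (−46 from intervention) = 501
  M = 143 + 3·85 + 2·48 − 6·501 = -2512
ΔM = -2512 − (-2788) = 276; ΔV = 501 − 547 = -46
Score = 4·276 + 1·(-46) = 1058

1058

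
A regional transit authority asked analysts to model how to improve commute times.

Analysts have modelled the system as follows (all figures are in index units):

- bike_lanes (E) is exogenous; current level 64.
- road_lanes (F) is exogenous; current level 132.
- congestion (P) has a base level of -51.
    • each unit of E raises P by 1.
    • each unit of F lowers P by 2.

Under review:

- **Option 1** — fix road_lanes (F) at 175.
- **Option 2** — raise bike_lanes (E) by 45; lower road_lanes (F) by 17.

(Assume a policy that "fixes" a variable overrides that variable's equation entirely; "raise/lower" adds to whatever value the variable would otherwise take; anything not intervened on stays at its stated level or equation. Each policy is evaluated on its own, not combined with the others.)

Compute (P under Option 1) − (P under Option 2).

Option 1 (F := 175):
  E = 64
  F = 175
  P = -51 + 64 − 2·175 = -337
Option 2 (E + 45, F − 17):
  E = 64 + 45 = 109
  F = 132 − 17 = 115
  P = -51 + 109 − 2·115 = -172
P: -337 − (-172) = -165

-165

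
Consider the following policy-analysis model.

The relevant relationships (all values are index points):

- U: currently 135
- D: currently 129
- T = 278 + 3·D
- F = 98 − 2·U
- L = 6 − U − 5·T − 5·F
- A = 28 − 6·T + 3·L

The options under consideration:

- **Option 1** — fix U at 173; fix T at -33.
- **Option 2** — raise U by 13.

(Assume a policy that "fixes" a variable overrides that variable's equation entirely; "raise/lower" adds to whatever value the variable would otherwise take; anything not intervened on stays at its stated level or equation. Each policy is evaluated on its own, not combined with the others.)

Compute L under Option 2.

Option 2 (U + 13):
  U = 135 + 13 = 148
  D = 129
  T = 278 + 3·129 = 665
  F = 98 − 2·148 = -198
  L = 6 − 148 − 5·665 − 5·(-198) = -2477

-2477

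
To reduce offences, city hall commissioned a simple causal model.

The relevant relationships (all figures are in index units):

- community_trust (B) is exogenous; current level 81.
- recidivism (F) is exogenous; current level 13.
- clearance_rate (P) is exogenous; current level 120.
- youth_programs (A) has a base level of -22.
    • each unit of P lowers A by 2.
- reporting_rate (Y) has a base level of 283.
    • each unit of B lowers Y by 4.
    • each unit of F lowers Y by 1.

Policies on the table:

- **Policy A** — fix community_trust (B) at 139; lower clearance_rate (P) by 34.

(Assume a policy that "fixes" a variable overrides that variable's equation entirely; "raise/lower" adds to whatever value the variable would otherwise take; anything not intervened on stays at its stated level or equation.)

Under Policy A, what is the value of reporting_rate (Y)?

-286

Policy A (B := 139, P − 34):
  B = 139
  F = 13
  Y = 283 − 4·139 − 13 = -286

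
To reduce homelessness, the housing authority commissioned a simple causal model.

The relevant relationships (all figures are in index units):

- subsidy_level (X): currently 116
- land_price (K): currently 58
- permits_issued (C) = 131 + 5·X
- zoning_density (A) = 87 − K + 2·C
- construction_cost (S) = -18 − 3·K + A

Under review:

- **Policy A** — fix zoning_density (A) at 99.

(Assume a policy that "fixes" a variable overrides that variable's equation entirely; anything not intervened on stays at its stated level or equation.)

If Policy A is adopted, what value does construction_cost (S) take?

Policy A (A := 99):
  X = 116
  K = 58
  C = 131 + 5·116 = 711
  A = 99
  S = -18 − 3·58 + 99 = -93

-93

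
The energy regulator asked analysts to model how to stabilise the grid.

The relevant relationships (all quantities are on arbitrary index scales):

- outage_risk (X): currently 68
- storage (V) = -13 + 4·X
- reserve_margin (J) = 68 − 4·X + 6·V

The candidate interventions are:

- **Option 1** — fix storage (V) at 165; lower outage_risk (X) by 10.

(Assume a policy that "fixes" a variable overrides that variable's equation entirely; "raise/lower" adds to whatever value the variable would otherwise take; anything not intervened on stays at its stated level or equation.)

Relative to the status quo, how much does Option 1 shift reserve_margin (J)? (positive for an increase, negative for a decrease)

-524

Baseline:
  X = 68
  V = -13 + 4·68 = 259
  J = 68 − 4·68 + 6·259 = 1350
Option 1 (V := 165, X − 10):
  X = 68 − 10 = 58
  V = 165
  J = 68 − 4·58 + 6·165 = 826
Change in J: 826 − 1350 = -524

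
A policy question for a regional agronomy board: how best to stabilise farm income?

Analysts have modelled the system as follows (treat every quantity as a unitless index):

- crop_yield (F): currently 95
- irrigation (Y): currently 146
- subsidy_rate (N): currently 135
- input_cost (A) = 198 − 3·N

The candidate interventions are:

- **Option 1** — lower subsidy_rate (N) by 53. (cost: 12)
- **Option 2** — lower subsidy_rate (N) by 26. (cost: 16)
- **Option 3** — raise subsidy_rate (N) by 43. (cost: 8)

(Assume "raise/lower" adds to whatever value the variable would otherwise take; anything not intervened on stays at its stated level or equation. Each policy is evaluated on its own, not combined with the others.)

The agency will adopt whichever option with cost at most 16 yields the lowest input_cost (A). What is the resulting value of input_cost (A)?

Option 1 (N − 53):
  N = 135 − 53 = 82
  A = 198 − 3·82 = -48
Option 2 (N − 26):
  N = 135 − 26 = 109
  A = 198 − 3·109 = -129
Option 3 (N + 43):
  N = 135 + 43 = 178
  A = 198 − 3·178 = -336
Comparing — Option 1: A=-48, Option 2: A=-129, Option 3: A=-336. Lowest is -336 (Option 3).

-336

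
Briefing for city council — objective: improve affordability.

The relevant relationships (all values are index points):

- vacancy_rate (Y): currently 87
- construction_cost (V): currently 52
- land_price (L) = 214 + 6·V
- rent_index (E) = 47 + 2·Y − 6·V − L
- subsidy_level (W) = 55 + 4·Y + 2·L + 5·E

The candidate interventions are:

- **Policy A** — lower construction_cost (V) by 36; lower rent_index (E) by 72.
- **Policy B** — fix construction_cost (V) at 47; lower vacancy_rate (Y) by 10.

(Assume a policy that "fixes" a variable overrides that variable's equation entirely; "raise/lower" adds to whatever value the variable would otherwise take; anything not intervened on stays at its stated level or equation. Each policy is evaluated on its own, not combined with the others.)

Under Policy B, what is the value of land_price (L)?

Policy B (V := 47, Y − 10):
  V = 47
  L = 214 + 6·47 = 496

496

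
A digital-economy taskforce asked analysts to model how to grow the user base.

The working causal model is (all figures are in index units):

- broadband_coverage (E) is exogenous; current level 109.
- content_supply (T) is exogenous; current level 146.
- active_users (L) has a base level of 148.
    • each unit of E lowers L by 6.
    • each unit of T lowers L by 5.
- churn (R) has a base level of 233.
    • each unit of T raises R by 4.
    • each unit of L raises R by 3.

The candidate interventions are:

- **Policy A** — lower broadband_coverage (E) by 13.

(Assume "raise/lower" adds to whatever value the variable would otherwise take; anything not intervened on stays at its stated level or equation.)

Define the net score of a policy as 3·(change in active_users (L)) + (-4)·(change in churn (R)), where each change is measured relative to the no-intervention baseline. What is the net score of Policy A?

Baseline:
  E = 109
  T = 146
  L = 148 − 6·109 − 5·146 = -1236
  R = 233 + 4·146 + 3·(-1236) = -2891
Policy A (E − 13):
  E = 109 − 13 = 96
  T = 146
  L = 148 − 6·96 − 5·146 = -1158
  R = 233 + 4·146 + 3·(-1158) = -2657
ΔL = -1158 − (-1236) = 78; ΔR = -2657 − (-2891) = 234
Score = 3·78 + (-4)·234 = -702

-702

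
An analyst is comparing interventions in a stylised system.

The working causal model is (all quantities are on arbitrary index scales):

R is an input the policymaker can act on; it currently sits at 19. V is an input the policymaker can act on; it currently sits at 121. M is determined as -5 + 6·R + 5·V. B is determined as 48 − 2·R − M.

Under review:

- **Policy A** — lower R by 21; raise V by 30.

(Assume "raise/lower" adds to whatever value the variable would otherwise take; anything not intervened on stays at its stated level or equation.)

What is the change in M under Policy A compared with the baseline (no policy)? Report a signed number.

24

Baseline:
  R = 19
  V = 121
  M = -5 + 6·19 + 5·121 = 714
Policy A (R − 21, V + 30):
  R = 19 − 21 = -2
  V = 121 + 30 = 151
  M = -5 + 6·(-2) + 5·151 = 738
Change in M: 738 − 714 = 24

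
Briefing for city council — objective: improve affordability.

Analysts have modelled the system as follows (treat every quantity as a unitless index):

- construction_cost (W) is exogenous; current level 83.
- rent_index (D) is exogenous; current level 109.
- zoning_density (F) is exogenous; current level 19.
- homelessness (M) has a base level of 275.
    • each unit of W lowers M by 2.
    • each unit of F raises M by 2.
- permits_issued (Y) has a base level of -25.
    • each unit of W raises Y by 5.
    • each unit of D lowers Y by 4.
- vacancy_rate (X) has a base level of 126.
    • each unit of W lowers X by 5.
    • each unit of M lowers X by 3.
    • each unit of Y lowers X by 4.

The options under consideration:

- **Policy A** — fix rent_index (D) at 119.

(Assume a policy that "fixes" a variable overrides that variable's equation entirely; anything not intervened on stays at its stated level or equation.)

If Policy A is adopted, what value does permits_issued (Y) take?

-86

Policy A (D := 119):
  W = 83
  D = 119
  Y = -25 + 5·83 − 4·119 = -86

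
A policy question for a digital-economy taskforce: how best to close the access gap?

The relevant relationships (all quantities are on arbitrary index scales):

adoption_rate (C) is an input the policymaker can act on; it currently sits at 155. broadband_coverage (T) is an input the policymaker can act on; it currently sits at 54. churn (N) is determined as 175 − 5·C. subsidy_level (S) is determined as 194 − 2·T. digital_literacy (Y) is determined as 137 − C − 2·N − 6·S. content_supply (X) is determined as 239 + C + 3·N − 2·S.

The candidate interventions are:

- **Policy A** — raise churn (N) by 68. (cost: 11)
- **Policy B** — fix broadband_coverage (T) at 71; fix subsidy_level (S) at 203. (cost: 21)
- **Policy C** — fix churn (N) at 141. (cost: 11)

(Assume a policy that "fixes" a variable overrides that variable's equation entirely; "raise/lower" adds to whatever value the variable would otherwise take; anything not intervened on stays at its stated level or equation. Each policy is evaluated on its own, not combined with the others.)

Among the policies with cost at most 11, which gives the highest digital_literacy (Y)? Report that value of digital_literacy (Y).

530

Policy A (N + 68):
  C = 155
  T = 54
  N = 175 − 5·155 (+68 from intervention) = -532
  S = 194 − 2·54 = 86
  Y = 137 − 155 − 2·(-532) − 6·86 = 530
Policy C (N := 141):
  C = 155
  T = 54
  N = 141
  S = 194 − 2·54 = 86
  Y = 137 − 155 − 2·141 − 6·86 = -816
Comparing — Policy A: Y=530, Policy C: Y=-816. Highest is 530 (Policy A).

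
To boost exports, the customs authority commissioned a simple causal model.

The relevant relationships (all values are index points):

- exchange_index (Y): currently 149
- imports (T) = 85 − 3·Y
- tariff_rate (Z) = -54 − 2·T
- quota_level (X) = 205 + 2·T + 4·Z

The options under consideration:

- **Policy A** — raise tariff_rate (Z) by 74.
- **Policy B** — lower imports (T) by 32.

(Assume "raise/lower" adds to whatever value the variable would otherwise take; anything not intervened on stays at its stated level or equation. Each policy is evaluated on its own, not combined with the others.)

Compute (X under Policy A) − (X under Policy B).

Policy A (Z + 74):
  Y = 149
  T = 85 − 3·149 = -362
  Z = -54 − 2·(-362) (+74 from intervention) = 744
  X = 205 + 2·(-362) + 4·744 = 2457
Policy B (T − 32):
  Y = 149
  T = 85 − 3·149 (−32 from intervention) = -394
  Z = -54 − 2·(-394) = 734
  X = 205 + 2·(-394) + 4·734 = 2353
X: 2457 − 2353 = 104

104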